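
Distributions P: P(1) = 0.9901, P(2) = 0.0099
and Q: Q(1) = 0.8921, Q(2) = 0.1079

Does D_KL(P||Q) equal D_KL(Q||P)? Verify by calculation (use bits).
D_KL(P||Q) = 0.1148 bits, D_KL(Q||P) = 0.2377 bits. No — D_KL(P||Q) ≠ D_KL(Q||P) for this pair.

D_KL(P||Q) = Σ P(x) log₂(P(x)/Q(x))

Computing term by term:
  P(1)·log₂(P(1)/Q(1)) = 0.9901·log₂(0.9901/0.8921) = 0.14888
  P(2)·log₂(P(2)/Q(2)) = 0.0099·log₂(0.0099/0.1079) = -0.03412

D_KL(P||Q) = 0.14888 - 0.03412 = 0.11476 ≈ 0.1148 bits

D_KL(Q||P) = Σ Q(x) log₂(Q(x)/P(x))

Computing term by term:
  Q(1)·log₂(Q(1)/P(1)) = 0.8921·log₂(0.8921/0.9901) = -0.13414
  Q(2)·log₂(Q(2)/P(2)) = 0.1079·log₂(0.1079/0.0099) = 0.37184

D_KL(Q||P) = -0.13414 + 0.37184 = 0.23770 ≈ 0.2377 bits

These are NOT equal (difference: 0.1229 bits). KL divergence is asymmetric: D_KL(P||Q) ≠ D_KL(Q||P) in general.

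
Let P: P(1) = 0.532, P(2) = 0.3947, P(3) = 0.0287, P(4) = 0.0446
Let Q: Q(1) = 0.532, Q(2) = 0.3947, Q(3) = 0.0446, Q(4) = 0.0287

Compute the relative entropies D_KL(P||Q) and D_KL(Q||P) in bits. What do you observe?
D_KL(P||Q) = 0.0101 bits, D_KL(Q||P) = 0.0101 bits. The two directions give the same value here, because Q is a self-inverse relabeling of P; in general KL divergence is asymmetric.

D_KL(P||Q) = Σ P(x) log₂(P(x)/Q(x))

Computing term by term:
  P(1)·log₂(P(1)/Q(1)) = 0.532·log₂(0.532/0.532) = 0.00000
  P(2)·log₂(P(2)/Q(2)) = 0.3947·log₂(0.3947/0.3947) = 0.00000
  P(3)·log₂(P(3)/Q(3)) = 0.0287·log₂(0.0287/0.0446) = -0.01825
  P(4)·log₂(P(4)/Q(4)) = 0.0446·log₂(0.0446/0.0287) = 0.02837

D_KL(P||Q) = 0.00000 + 0.00000 - 0.01825 + 0.02837 = 0.01012 ≈ 0.0101 bits

D_KL(Q||P) = Σ Q(x) log₂(Q(x)/P(x))

Computing term by term:
  Q(1)·log₂(Q(1)/P(1)) = 0.532·log₂(0.532/0.532) = 0.00000
  Q(2)·log₂(Q(2)/P(2)) = 0.3947·log₂(0.3947/0.3947) = 0.00000
  Q(3)·log₂(Q(3)/P(3)) = 0.0446·log₂(0.0446/0.0287) = 0.02837
  Q(4)·log₂(Q(4)/P(4)) = 0.0287·log₂(0.0287/0.0446) = -0.01825

D_KL(Q||P) = 0.00000 + 0.00000 + 0.02837 - 0.01825 = 0.01012 ≈ 0.0101 bits

These ARE equal here. Q is P with outcomes relabeled (Q(3) = P(4), Q(4) = P(3)) by a relabeling that is its own inverse, so the two sums contain exactly the same terms in a different order. This is a special case — KL divergence is not symmetric in general: D_KL(P||Q) ≠ D_KL(Q||P) for most P, Q.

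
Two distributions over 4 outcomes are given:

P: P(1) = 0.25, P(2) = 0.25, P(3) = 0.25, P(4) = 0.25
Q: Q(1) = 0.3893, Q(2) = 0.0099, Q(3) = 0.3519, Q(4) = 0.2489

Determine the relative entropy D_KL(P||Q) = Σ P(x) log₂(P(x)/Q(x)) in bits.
0.8831 bits

D_KL(P||Q) = Σ P(x) log₂(P(x)/Q(x))

Computing term by term:
  P(1)·log₂(P(1)/Q(1)) = 0.25·log₂(0.25/0.3893) = -0.15974
  P(2)·log₂(P(2)/Q(2)) = 0.25·log₂(0.25/0.0099) = 1.16459
  P(3)·log₂(P(3)/Q(3)) = 0.25·log₂(0.25/0.3519) = -0.12331
  P(4)·log₂(P(4)/Q(4)) = 0.25·log₂(0.25/0.2489) = 0.00159

D_KL(P||Q) = -0.15974 + 1.16459 - 0.12331 + 0.00159 = 0.88313 ≈ 0.8831 bits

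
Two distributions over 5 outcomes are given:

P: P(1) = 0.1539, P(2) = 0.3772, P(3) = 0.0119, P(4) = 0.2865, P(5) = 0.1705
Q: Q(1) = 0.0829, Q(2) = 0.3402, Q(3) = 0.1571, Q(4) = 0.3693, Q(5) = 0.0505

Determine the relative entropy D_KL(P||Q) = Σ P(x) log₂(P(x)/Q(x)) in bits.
0.3436 bits

D_KL(P||Q) = Σ P(x) log₂(P(x)/Q(x))

Computing term by term:
  P(1)·log₂(P(1)/Q(1)) = 0.1539·log₂(0.1539/0.0829) = 0.13736
  P(2)·log₂(P(2)/Q(2)) = 0.3772·log₂(0.3772/0.3402) = 0.05618
  P(3)·log₂(P(3)/Q(3)) = 0.0119·log₂(0.0119/0.1571) = -0.04430
  P(4)·log₂(P(4)/Q(4)) = 0.2865·log₂(0.2865/0.3693) = -0.10493
  P(5)·log₂(P(5)/Q(5)) = 0.1705·log₂(0.1705/0.0505) = 0.29930

D_KL(P||Q) = 0.13736 + 0.05618 - 0.04430 - 0.10493 + 0.29930 = 0.34361 ≈ 0.3436 bits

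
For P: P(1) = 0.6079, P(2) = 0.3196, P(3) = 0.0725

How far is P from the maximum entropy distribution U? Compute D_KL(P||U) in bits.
0.3480 bits

U(i) = 1/3 for all i

D_KL(P||U) = Σ P(x) log₂(P(x) / (1/3))
           = Σ P(x) log₂(P(x)) + log₂(3)
           = log₂(3) - H(P)

H(P) = -Σ P(x) log₂(P(x)):
  -P(1)·log₂(P(1)) = -(0.6079)·log₂(0.6079) = 0.43653
  -P(2)·log₂(P(2)) = -(0.3196)·log₂(0.3196) = 0.52595
  -P(3)·log₂(P(3)) = -(0.0725)·log₂(0.0725) = 0.27448
H(P) = 0.43653 + 0.52595 + 0.27448 = 1.23696 bits

log₂(3) = 1.58496 bits

D_KL(P||U) = 1.58496 - 1.23696 = 0.34800 ≈ 0.3480 bits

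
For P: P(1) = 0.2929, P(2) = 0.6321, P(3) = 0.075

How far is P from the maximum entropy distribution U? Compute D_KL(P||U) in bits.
0.3675 bits

U(i) = 1/3 for all i

D_KL(P||U) = Σ P(x) log₂(P(x) / (1/3))
           = Σ P(x) log₂(P(x)) + log₂(3)
           = log₂(3) - H(P)

H(P) = -Σ P(x) log₂(P(x)):
  -P(1)·log₂(P(1)) = -(0.2929)·log₂(0.2929) = 0.51888
  -P(2)·log₂(P(2)) = -(0.6321)·log₂(0.6321) = 0.41831
  -P(3)·log₂(P(3)) = -(0.075)·log₂(0.075) = 0.28027
H(P) = 0.51888 + 0.41831 + 0.28027 = 1.21746 bits

log₂(3) = 1.58496 bits

D_KL(P||U) = 1.58496 - 1.21746 = 0.36750 ≈ 0.3675 bits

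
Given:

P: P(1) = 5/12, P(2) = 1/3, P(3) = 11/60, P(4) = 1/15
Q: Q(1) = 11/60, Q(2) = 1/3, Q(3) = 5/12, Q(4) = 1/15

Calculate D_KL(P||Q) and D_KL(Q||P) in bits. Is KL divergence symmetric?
D_KL(P||Q) = 0.2764 bits, D_KL(Q||P) = 0.2764 bits. The two values coincide for this particular pair, but no — KL divergence is not symmetric in general.

D_KL(P||Q) = Σ P(x) log₂(P(x)/Q(x))

Computing term by term:
  P(1)·log₂(P(1)/Q(1)) = (5/12)·log₂((5/12)/(11/60)) = 0.49351
  P(2)·log₂(P(2)/Q(2)) = (1/3)·log₂((1/3)/(1/3)) = 0.00000
  P(3)·log₂(P(3)/Q(3)) = (11/60)·log₂((11/60)/(5/12)) = -0.21714
  P(4)·log₂(P(4)/Q(4)) = (1/15)·log₂((1/15)/(1/15)) = 0.00000

D_KL(P||Q) = 0.49351 + 0.00000 - 0.21714 + 0.00000 = 0.27637 ≈ 0.2764 bits

D_KL(Q||P) = Σ Q(x) log₂(Q(x)/P(x))

Computing term by term:
  Q(1)·log₂(Q(1)/P(1)) = (11/60)·log₂((11/60)/(5/12)) = -0.21714
  Q(2)·log₂(Q(2)/P(2)) = (1/3)·log₂((1/3)/(1/3)) = 0.00000
  Q(3)·log₂(Q(3)/P(3)) = (5/12)·log₂((5/12)/(11/60)) = 0.49351
  Q(4)·log₂(Q(4)/P(4)) = (1/15)·log₂((1/15)/(1/15)) = 0.00000

D_KL(Q||P) = -0.21714 + 0.00000 + 0.49351 + 0.00000 = 0.27637 ≈ 0.2764 bits

These ARE equal here. Q is P with outcomes relabeled (Q(1) = P(3), Q(3) = P(1)) by a relabeling that is its own inverse, so the two sums contain exactly the same terms in a different order. This is a special case — KL divergence is not symmetric in general: D_KL(P||Q) ≠ D_KL(Q||P) for most P, Q.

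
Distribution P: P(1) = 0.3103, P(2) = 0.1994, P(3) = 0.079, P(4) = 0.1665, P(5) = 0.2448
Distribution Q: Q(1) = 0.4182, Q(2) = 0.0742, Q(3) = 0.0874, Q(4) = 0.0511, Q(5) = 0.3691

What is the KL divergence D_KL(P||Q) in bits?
0.2780 bits

D_KL(P||Q) = Σ P(x) log₂(P(x)/Q(x))

Computing term by term:
  P(1)·log₂(P(1)/Q(1)) = 0.3103·log₂(0.3103/0.4182) = -0.13359
  P(2)·log₂(P(2)/Q(2)) = 0.1994·log₂(0.1994/0.0742) = 0.28438
  P(3)·log₂(P(3)/Q(3)) = 0.079·log₂(0.079/0.0874) = -0.01152
  P(4)·log₂(P(4)/Q(4)) = 0.1665·log₂(0.1665/0.0511) = 0.28374
  P(5)·log₂(P(5)/Q(5)) = 0.2448·log₂(0.2448/0.3691) = -0.14502

D_KL(P||Q) = -0.13359 + 0.28438 - 0.01152 + 0.28374 - 0.14502 = 0.27799 ≈ 0.2780 bits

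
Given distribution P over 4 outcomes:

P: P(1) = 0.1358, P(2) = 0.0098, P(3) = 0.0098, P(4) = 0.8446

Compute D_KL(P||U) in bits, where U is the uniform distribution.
1.2722 bits

U(i) = 1/4 for all i

D_KL(P||U) = Σ P(x) log₂(P(x) / (1/4))
           = Σ P(x) log₂(P(x)) + log₂(4)
           = log₂(4) - H(P)

H(P) = -Σ P(x) log₂(P(x)):
  -P(1)·log₂(P(1)) = -(0.1358)·log₂(0.1358) = 0.39116
  -P(2)·log₂(P(2)) = -(0.0098)·log₂(0.0098) = 0.06540
  -P(3)·log₂(P(3)) = -(0.0098)·log₂(0.0098) = 0.06540
  -P(4)·log₂(P(4)) = -(0.8446)·log₂(0.8446) = 0.20580
H(P) = 0.39116 + 0.06540 + 0.06540 + 0.20580 = 0.72776 bits

log₂(4) = 2.00000 bits

D_KL(P||U) = 2.00000 - 0.72776 = 1.27224 ≈ 1.2722 bits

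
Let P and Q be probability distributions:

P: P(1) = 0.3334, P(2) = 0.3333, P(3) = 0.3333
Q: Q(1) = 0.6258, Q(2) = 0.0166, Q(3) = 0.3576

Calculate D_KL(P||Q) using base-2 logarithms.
1.1057 bits

D_KL(P||Q) = Σ P(x) log₂(P(x)/Q(x))

Computing term by term:
  P(1)·log₂(P(1)/Q(1)) = 0.3334·log₂(0.3334/0.6258) = -0.30288
  P(2)·log₂(P(2)/Q(2)) = 0.3333·log₂(0.3333/0.0166) = 1.44238
  P(3)·log₂(P(3)/Q(3)) = 0.3333·log₂(0.3333/0.3576) = -0.03384

D_KL(P||Q) = -0.30288 + 1.44238 - 0.03384 = 1.10566 ≈ 1.1057 bits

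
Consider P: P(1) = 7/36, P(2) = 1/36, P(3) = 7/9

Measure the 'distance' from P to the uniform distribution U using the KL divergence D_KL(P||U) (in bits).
0.7000 bits

U(i) = 1/3 for all i

D_KL(P||U) = Σ P(x) log₂(P(x) / (1/3))
           = Σ P(x) log₂(P(x)) + log₂(3)
           = log₂(3) - H(P)

H(P) = -Σ P(x) log₂(P(x)):
  -P(1)·log₂(P(1)) = -(7/36)·log₂(7/36) = 0.45939
  -P(2)·log₂(P(2)) = -(1/36)·log₂(1/36) = 0.14361
  -P(3)·log₂(P(3)) = -(7/9)·log₂(7/9) = 0.28200
H(P) = 0.45939 + 0.14361 + 0.28200 = 0.88500 bits

log₂(3) = 1.58496 bits

D_KL(P||U) = 1.58496 - 0.88500 = 0.69996 ≈ 0.7000 bits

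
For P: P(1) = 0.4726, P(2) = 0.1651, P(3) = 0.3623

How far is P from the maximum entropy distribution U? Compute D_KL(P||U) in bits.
0.1142 bits

U(i) = 1/3 for all i

D_KL(P||U) = Σ P(x) log₂(P(x) / (1/3))
           = Σ P(x) log₂(P(x)) + log₂(3)
           = log₂(3) - H(P)

H(P) = -Σ P(x) log₂(P(x)):
  -P(1)·log₂(P(1)) = -(0.4726)·log₂(0.4726) = 0.51103
  -P(2)·log₂(P(2)) = -(0.1651)·log₂(0.1651) = 0.42903
  -P(3)·log₂(P(3)) = -(0.3623)·log₂(0.3623) = 0.53068
H(P) = 0.51103 + 0.42903 + 0.53068 = 1.47074 bits

log₂(3) = 1.58496 bits

D_KL(P||U) = 1.58496 - 1.47074 = 0.11422 ≈ 0.1142 bits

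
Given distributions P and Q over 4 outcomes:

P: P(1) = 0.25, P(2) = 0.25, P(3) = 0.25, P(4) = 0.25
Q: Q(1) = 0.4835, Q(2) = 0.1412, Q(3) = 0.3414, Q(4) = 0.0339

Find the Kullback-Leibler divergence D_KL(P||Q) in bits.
0.5764 bits

D_KL(P||Q) = Σ P(x) log₂(P(x)/Q(x))

Computing term by term:
  P(1)·log₂(P(1)/Q(1)) = 0.25·log₂(0.25/0.4835) = -0.23790
  P(2)·log₂(P(2)/Q(2)) = 0.25·log₂(0.25/0.1412) = 0.20605
  P(3)·log₂(P(3)/Q(3)) = 0.25·log₂(0.25/0.3414) = -0.11238
  P(4)·log₂(P(4)/Q(4)) = 0.25·log₂(0.25/0.0339) = 0.72064

D_KL(P||Q) = -0.23790 + 0.20605 - 0.11238 + 0.72064 = 0.57641 ≈ 0.5764 bits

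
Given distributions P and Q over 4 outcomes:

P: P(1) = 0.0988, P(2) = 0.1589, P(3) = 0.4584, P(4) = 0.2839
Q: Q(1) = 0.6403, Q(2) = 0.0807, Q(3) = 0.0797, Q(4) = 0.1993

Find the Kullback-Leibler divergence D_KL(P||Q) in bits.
1.1908 bits

D_KL(P||Q) = Σ P(x) log₂(P(x)/Q(x))

Computing term by term:
  P(1)·log₂(P(1)/Q(1)) = 0.0988·log₂(0.0988/0.6403) = -0.26638
  P(2)·log₂(P(2)/Q(2)) = 0.1589·log₂(0.1589/0.0807) = 0.15532
  P(3)·log₂(P(3)/Q(3)) = 0.4584·log₂(0.4584/0.0797) = 1.15698
  P(4)·log₂(P(4)/Q(4)) = 0.2839·log₂(0.2839/0.1993) = 0.14491

D_KL(P||Q) = -0.26638 + 0.15532 + 1.15698 + 0.14491 = 1.19083 ≈ 1.1908 bits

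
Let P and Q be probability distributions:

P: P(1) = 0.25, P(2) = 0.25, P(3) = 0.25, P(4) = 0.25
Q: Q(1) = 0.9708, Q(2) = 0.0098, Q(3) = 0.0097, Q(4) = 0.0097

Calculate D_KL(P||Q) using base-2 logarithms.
3.0228 bits

D_KL(P||Q) = Σ P(x) log₂(P(x)/Q(x))

Computing term by term:
  P(1)·log₂(P(1)/Q(1)) = 0.25·log₂(0.25/0.9708) = -0.48931
  P(2)·log₂(P(2)/Q(2)) = 0.25·log₂(0.25/0.0098) = 1.16825
  P(3)·log₂(P(3)/Q(3)) = 0.25·log₂(0.25/0.0097) = 1.17195
  P(4)·log₂(P(4)/Q(4)) = 0.25·log₂(0.25/0.0097) = 1.17195

D_KL(P||Q) = -0.48931 + 1.16825 + 1.17195 + 1.17195 = 3.02284 ≈ 3.0228 bits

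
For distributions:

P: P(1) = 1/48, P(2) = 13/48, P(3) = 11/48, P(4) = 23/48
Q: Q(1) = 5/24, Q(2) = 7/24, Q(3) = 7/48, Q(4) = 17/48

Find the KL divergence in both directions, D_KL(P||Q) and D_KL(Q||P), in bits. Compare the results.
D_KL(P||Q) = 0.2602 bits, D_KL(Q||P) = 0.4737 bits. D_KL(Q||P) is larger than D_KL(P||Q) by 0.2135 bits; the two directions differ.

D_KL(P||Q) = Σ P(x) log₂(P(x)/Q(x))

Computing term by term:
  P(1)·log₂(P(1)/Q(1)) = (1/48)·log₂((1/48)/(5/24)) = -0.06921
  P(2)·log₂(P(2)/Q(2)) = (13/48)·log₂((13/48)/(7/24)) = -0.02896
  P(3)·log₂(P(3)/Q(3)) = (11/48)·log₂((11/48)/(7/48)) = 0.14943
  P(4)·log₂(P(4)/Q(4)) = (23/48)·log₂((23/48)/(17/48)) = 0.20896

D_KL(P||Q) = -0.06921 - 0.02896 + 0.14943 + 0.20896 = 0.26022 ≈ 0.2602 bits

D_KL(Q||P) = Σ Q(x) log₂(Q(x)/P(x))

Computing term by term:
  Q(1)·log₂(Q(1)/P(1)) = (5/24)·log₂((5/24)/(1/48)) = 0.69207
  Q(2)·log₂(Q(2)/P(2)) = (7/24)·log₂((7/24)/(13/48)) = 0.03118
  Q(3)·log₂(Q(3)/P(3)) = (7/48)·log₂((7/48)/(11/48)) = -0.09509
  Q(4)·log₂(Q(4)/P(4)) = (17/48)·log₂((17/48)/(23/48)) = -0.15445

D_KL(Q||P) = 0.69207 + 0.03118 - 0.09509 - 0.15445 = 0.47371 ≈ 0.4737 bits

These are NOT equal (difference: 0.2135 bits). KL divergence is asymmetric: D_KL(P||Q) ≠ D_KL(Q||P) in general.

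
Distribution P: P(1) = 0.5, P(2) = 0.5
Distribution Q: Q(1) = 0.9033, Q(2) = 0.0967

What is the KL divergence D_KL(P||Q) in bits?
0.7585 bits

D_KL(P||Q) = Σ P(x) log₂(P(x)/Q(x))

Computing term by term:
  P(1)·log₂(P(1)/Q(1)) = 0.5·log₂(0.5/0.9033) = -0.42664
  P(2)·log₂(P(2)/Q(2)) = 0.5·log₂(0.5/0.0967) = 1.18517

D_KL(P||Q) = -0.42664 + 1.18517 = 0.75853 ≈ 0.7585 bits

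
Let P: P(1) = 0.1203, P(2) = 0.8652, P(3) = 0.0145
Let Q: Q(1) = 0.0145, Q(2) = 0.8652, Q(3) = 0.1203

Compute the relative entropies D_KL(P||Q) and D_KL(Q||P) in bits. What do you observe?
D_KL(P||Q) = 0.3230 bits, D_KL(Q||P) = 0.3230 bits. The two directions give the same value here, because Q is a self-inverse relabeling of P; in general KL divergence is asymmetric.

D_KL(P||Q) = Σ P(x) log₂(P(x)/Q(x))

Computing term by term:
  P(1)·log₂(P(1)/Q(1)) = 0.1203·log₂(0.1203/0.0145) = 0.36722
  P(2)·log₂(P(2)/Q(2)) = 0.8652·log₂(0.8652/0.8652) = 0.00000
  P(3)·log₂(P(3)/Q(3)) = 0.0145·log₂(0.0145/0.1203) = -0.04426

D_KL(P||Q) = 0.36722 + 0.00000 - 0.04426 = 0.32296 ≈ 0.3230 bits

D_KL(Q||P) = Σ Q(x) log₂(Q(x)/P(x))

Computing term by term:
  Q(1)·log₂(Q(1)/P(1)) = 0.0145·log₂(0.0145/0.1203) = -0.04426
  Q(2)·log₂(Q(2)/P(2)) = 0.8652·log₂(0.8652/0.8652) = 0.00000
  Q(3)·log₂(Q(3)/P(3)) = 0.1203·log₂(0.1203/0.0145) = 0.36722

D_KL(Q||P) = -0.04426 + 0.00000 + 0.36722 = 0.32296 ≈ 0.3230 bits

These ARE equal here. Q is P with outcomes relabeled (Q(1) = P(3), Q(3) = P(1)) by a relabeling that is its own inverse, so the two sums contain exactly the same terms in a different order. This is a special case — KL divergence is not symmetric in general: D_KL(P||Q) ≠ D_KL(Q||P) for most P, Q.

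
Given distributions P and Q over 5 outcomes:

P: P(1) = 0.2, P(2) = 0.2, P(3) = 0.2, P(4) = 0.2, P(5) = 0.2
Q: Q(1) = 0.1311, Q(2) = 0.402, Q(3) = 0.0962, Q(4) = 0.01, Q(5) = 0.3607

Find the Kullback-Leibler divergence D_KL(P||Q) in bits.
0.8258 bits

D_KL(P||Q) = Σ P(x) log₂(P(x)/Q(x))

Computing term by term:
  P(1)·log₂(P(1)/Q(1)) = 0.2·log₂(0.2/0.1311) = 0.12187
  P(2)·log₂(P(2)/Q(2)) = 0.2·log₂(0.2/0.402) = -0.20144
  P(3)·log₂(P(3)/Q(3)) = 0.2·log₂(0.2/0.0962) = 0.21118
  P(4)·log₂(P(4)/Q(4)) = 0.2·log₂(0.2/0.01) = 0.86439
  P(5)·log₂(P(5)/Q(5)) = 0.2·log₂(0.2/0.3607) = -0.17016

D_KL(P||Q) = 0.12187 - 0.20144 + 0.21118 + 0.86439 - 0.17016 = 0.82584 ≈ 0.8258 bits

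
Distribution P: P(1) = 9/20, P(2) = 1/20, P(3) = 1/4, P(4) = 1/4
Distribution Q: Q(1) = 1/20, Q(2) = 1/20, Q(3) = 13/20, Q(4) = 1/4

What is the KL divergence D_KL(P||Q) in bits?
1.0818 bits

D_KL(P||Q) = Σ P(x) log₂(P(x)/Q(x))

Computing term by term:
  P(1)·log₂(P(1)/Q(1)) = (9/20)·log₂((9/20)/(1/20)) = 1.42647
  P(2)·log₂(P(2)/Q(2)) = (1/20)·log₂((1/20)/(1/20)) = 0.00000
  P(3)·log₂(P(3)/Q(3)) = (1/4)·log₂((1/4)/(13/20)) = -0.34463
  P(4)·log₂(P(4)/Q(4)) = (1/4)·log₂((1/4)/(1/4)) = 0.00000

D_KL(P||Q) = 1.42647 + 0.00000 - 0.34463 + 0.00000 = 1.08184 ≈ 1.0818 bits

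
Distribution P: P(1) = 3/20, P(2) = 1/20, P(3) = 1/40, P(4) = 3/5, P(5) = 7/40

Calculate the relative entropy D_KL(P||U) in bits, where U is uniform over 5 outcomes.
0.6800 bits

U(i) = 1/5 for all i

D_KL(P||U) = Σ P(x) log₂(P(x) / (1/5))
           = Σ P(x) log₂(P(x)) + log₂(5)
           = log₂(5) - H(P)

H(P) = -Σ P(x) log₂(P(x)):
  -P(1)·log₂(P(1)) = -(3/20)·log₂(3/20) = 0.41054
  -P(2)·log₂(P(2)) = -(1/20)·log₂(1/20) = 0.21610
  -P(3)·log₂(P(3)) = -(1/40)·log₂(1/40) = 0.13305
  -P(4)·log₂(P(4)) = -(3/5)·log₂(3/5) = 0.44218
  -P(5)·log₂(P(5)) = -(7/40)·log₂(7/40) = 0.44005
H(P) = 0.41054 + 0.21610 + 0.13305 + 0.44218 + 0.44005 = 1.64192 bits

log₂(5) = 2.32193 bits

D_KL(P||U) = 2.32193 - 1.64192 = 0.68001 ≈ 0.6800 bits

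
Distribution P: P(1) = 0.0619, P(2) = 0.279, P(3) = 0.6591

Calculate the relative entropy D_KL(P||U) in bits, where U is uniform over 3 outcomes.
0.4263 bits

U(i) = 1/3 for all i

D_KL(P||U) = Σ P(x) log₂(P(x) / (1/3))
           = Σ P(x) log₂(P(x)) + log₂(3)
           = log₂(3) - H(P)

H(P) = -Σ P(x) log₂(P(x)):
  -P(1)·log₂(P(1)) = -(0.0619)·log₂(0.0619) = 0.24846
  -P(2)·log₂(P(2)) = -(0.279)·log₂(0.279) = 0.51382
  -P(3)·log₂(P(3)) = -(0.6591)·log₂(0.6591) = 0.39640
H(P) = 0.24846 + 0.51382 + 0.39640 = 1.15868 bits

log₂(3) = 1.58496 bits

D_KL(P||U) = 1.58496 - 1.15868 = 0.42628 ≈ 0.4263 bits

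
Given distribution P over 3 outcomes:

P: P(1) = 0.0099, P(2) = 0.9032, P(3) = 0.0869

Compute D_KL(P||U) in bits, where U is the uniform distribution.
1.0801 bits

U(i) = 1/3 for all i

D_KL(P||U) = Σ P(x) log₂(P(x) / (1/3))
           = Σ P(x) log₂(P(x)) + log₂(3)
           = log₂(3) - H(P)

H(P) = -Σ P(x) log₂(P(x)):
  -P(1)·log₂(P(1)) = -(0.0099)·log₂(0.0099) = 0.06592
  -P(2)·log₂(P(2)) = -(0.9032)·log₂(0.9032) = 0.13266
  -P(3)·log₂(P(3)) = -(0.0869)·log₂(0.0869) = 0.30628
H(P) = 0.06592 + 0.13266 + 0.30628 = 0.50486 bits

log₂(3) = 1.58496 bits

D_KL(P||U) = 1.58496 - 0.50486 = 1.08010 ≈ 1.0801 bits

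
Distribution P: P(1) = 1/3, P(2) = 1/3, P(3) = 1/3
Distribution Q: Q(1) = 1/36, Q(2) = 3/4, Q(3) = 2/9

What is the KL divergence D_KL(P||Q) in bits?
1.0000 bits

D_KL(P||Q) = Σ P(x) log₂(P(x)/Q(x))

Computing term by term:
  P(1)·log₂(P(1)/Q(1)) = (1/3)·log₂((1/3)/(1/36)) = 1.19499
  P(2)·log₂(P(2)/Q(2)) = (1/3)·log₂((1/3)/(3/4)) = -0.38998
  P(3)·log₂(P(3)/Q(3)) = (1/3)·log₂((1/3)/(2/9)) = 0.19499

D_KL(P||Q) = 1.19499 - 0.38998 + 0.19499 = 1.00000 ≈ 1.0000 bits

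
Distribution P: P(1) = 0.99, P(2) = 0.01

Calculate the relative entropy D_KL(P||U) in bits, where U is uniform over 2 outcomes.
0.9192 bits

U(i) = 1/2 for all i

D_KL(P||U) = Σ P(x) log₂(P(x) / (1/2))
           = Σ P(x) log₂(P(x)) + log₂(2)
           = log₂(2) - H(P)

H(P) = -Σ P(x) log₂(P(x)):
  -P(1)·log₂(P(1)) = -(0.99)·log₂(0.99) = 0.01435
  -P(2)·log₂(P(2)) = -(0.01)·log₂(0.01) = 0.06644
H(P) = 0.01435 + 0.06644 = 0.08079 bits

log₂(2) = 1.00000 bits

D_KL(P||U) = 1.00000 - 0.08079 = 0.91921 ≈ 0.9192 bits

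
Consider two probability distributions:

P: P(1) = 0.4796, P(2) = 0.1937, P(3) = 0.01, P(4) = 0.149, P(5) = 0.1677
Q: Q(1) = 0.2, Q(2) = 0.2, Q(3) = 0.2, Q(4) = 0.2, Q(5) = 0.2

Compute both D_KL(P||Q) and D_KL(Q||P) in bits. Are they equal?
D_KL(P||Q) = 0.4471 bits, D_KL(Q||P) = 0.7570 bits. No, they are not equal.

D_KL(P||Q) = Σ P(x) log₂(P(x)/Q(x))

Computing term by term:
  P(1)·log₂(P(1)/Q(1)) = 0.4796·log₂(0.4796/0.2) = 0.60517
  P(2)·log₂(P(2)/Q(2)) = 0.1937·log₂(0.1937/0.2) = -0.00894
  P(3)·log₂(P(3)/Q(3)) = 0.01·log₂(0.01/0.2) = -0.04322
  P(4)·log₂(P(4)/Q(4)) = 0.149·log₂(0.149/0.2) = -0.06328
  P(5)·log₂(P(5)/Q(5)) = 0.1677·log₂(0.1677/0.2) = -0.04262

D_KL(P||Q) = 0.60517 - 0.00894 - 0.04322 - 0.06328 - 0.04262 = 0.44711 ≈ 0.4471 bits

D_KL(Q||P) = Σ Q(x) log₂(Q(x)/P(x))

Computing term by term:
  Q(1)·log₂(Q(1)/P(1)) = 0.2·log₂(0.2/0.4796) = -0.25237
  Q(2)·log₂(Q(2)/P(2)) = 0.2·log₂(0.2/0.1937) = 0.00924
  Q(3)·log₂(Q(3)/P(3)) = 0.2·log₂(0.2/0.01) = 0.86439
  Q(4)·log₂(Q(4)/P(4)) = 0.2·log₂(0.2/0.149) = 0.08494
  Q(5)·log₂(Q(5)/P(5)) = 0.2·log₂(0.2/0.1677) = 0.05082

D_KL(Q||P) = -0.25237 + 0.00924 + 0.86439 + 0.08494 + 0.05082 = 0.75702 ≈ 0.7570 bits

These are NOT equal (difference: 0.3099 bits). KL divergence is asymmetric: D_KL(P||Q) ≠ D_KL(Q||P) in general.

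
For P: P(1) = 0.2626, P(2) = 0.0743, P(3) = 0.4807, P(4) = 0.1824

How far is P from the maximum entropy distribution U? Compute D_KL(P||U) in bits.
0.2590 bits

U(i) = 1/4 for all i

D_KL(P||U) = Σ P(x) log₂(P(x) / (1/4))
           = Σ P(x) log₂(P(x)) + log₂(4)
           = log₂(4) - H(P)

H(P) = -Σ P(x) log₂(P(x)):
  -P(1)·log₂(P(1)) = -(0.2626)·log₂(0.2626) = 0.50657
  -P(2)·log₂(P(2)) = -(0.0743)·log₂(0.0743) = 0.27866
  -P(3)·log₂(P(3)) = -(0.4807)·log₂(0.4807) = 0.50800
  -P(4)·log₂(P(4)) = -(0.1824)·log₂(0.1824) = 0.44776
H(P) = 0.50657 + 0.27866 + 0.50800 + 0.44776 = 1.74099 bits

log₂(4) = 2.00000 bits

D_KL(P||U) = 2.00000 - 1.74099 = 0.25901 ≈ 0.2590 bits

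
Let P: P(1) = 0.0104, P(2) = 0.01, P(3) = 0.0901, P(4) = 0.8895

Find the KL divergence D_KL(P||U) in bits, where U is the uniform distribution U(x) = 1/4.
1.4019 bits

U(i) = 1/4 for all i

D_KL(P||U) = Σ P(x) log₂(P(x) / (1/4))
           = Σ P(x) log₂(P(x)) + log₂(4)
           = log₂(4) - H(P)

H(P) = -Σ P(x) log₂(P(x)):
  -P(1)·log₂(P(1)) = -(0.0104)·log₂(0.0104) = 0.06851
  -P(2)·log₂(P(2)) = -(0.01)·log₂(0.01) = 0.06644
  -P(3)·log₂(P(3)) = -(0.0901)·log₂(0.0901) = 0.31286
  -P(4)·log₂(P(4)) = -(0.8895)·log₂(0.8895) = 0.15027
H(P) = 0.06851 + 0.06644 + 0.31286 + 0.15027 = 0.59808 bits

log₂(4) = 2.00000 bits

D_KL(P||U) = 2.00000 - 0.59808 = 1.40192 ≈ 1.4019 bits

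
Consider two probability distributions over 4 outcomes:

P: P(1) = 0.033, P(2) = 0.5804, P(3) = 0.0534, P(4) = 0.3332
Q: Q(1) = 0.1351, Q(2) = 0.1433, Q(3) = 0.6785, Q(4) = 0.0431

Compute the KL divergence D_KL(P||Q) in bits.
1.8915 bits

D_KL(P||Q) = Σ P(x) log₂(P(x)/Q(x))

Computing term by term:
  P(1)·log₂(P(1)/Q(1)) = 0.033·log₂(0.033/0.1351) = -0.06711
  P(2)·log₂(P(2)/Q(2)) = 0.5804·log₂(0.5804/0.1433) = 1.17125
  P(3)·log₂(P(3)/Q(3)) = 0.0534·log₂(0.0534/0.6785) = -0.19584
  P(4)·log₂(P(4)/Q(4)) = 0.3332·log₂(0.3332/0.0431) = 0.98315

D_KL(P||Q) = -0.06711 + 1.17125 - 0.19584 + 0.98315 = 1.89145 ≈ 1.8915 bits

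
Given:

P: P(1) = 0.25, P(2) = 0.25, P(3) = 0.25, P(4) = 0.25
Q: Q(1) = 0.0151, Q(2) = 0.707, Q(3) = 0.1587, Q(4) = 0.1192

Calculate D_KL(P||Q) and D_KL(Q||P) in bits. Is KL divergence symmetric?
D_KL(P||Q) = 1.0684 bits, D_KL(Q||P) = 0.7678 bits. No, KL divergence is not symmetric.

D_KL(P||Q) = Σ P(x) log₂(P(x)/Q(x))

Computing term by term:
  P(1)·log₂(P(1)/Q(1)) = 0.25·log₂(0.25/0.0151) = 1.01233
  P(2)·log₂(P(2)/Q(2)) = 0.25·log₂(0.25/0.707) = -0.37495
  P(3)·log₂(P(3)/Q(3)) = 0.25·log₂(0.25/0.1587) = 0.16391
  P(4)·log₂(P(4)/Q(4)) = 0.25·log₂(0.25/0.1192) = 0.26714

D_KL(P||Q) = 1.01233 - 0.37495 + 0.16391 + 0.26714 = 1.06843 ≈ 1.0684 bits

D_KL(Q||P) = Σ Q(x) log₂(Q(x)/P(x))

Computing term by term:
  Q(1)·log₂(Q(1)/P(1)) = 0.0151·log₂(0.0151/0.25) = -0.06114
  Q(2)·log₂(Q(2)/P(2)) = 0.707·log₂(0.707/0.25) = 1.06035
  Q(3)·log₂(Q(3)/P(3)) = 0.1587·log₂(0.1587/0.25) = -0.10405
  Q(4)·log₂(Q(4)/P(4)) = 0.1192·log₂(0.1192/0.25) = -0.12737

D_KL(Q||P) = -0.06114 + 1.06035 - 0.10405 - 0.12737 = 0.76779 ≈ 0.7678 bits

These are NOT equal (difference: 0.3006 bits). KL divergence is asymmetric: D_KL(P||Q) ≠ D_KL(Q||P) in general.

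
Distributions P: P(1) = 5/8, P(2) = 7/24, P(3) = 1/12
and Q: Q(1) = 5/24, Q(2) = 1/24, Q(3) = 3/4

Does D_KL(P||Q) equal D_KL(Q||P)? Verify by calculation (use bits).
D_KL(P||Q) = 1.5453 bits, D_KL(Q||P) = 1.9303 bits. No — D_KL(P||Q) ≠ D_KL(Q||P) for this pair.

D_KL(P||Q) = Σ P(x) log₂(P(x)/Q(x))

Computing term by term:
  P(1)·log₂(P(1)/Q(1)) = (5/8)·log₂((5/8)/(5/24)) = 0.99060
  P(2)·log₂(P(2)/Q(2)) = (7/24)·log₂((7/24)/(1/24)) = 0.81881
  P(3)·log₂(P(3)/Q(3)) = (1/12)·log₂((1/12)/(3/4)) = -0.26416

D_KL(P||Q) = 0.99060 + 0.81881 - 0.26416 = 1.54525 ≈ 1.5453 bits

D_KL(Q||P) = Σ Q(x) log₂(Q(x)/P(x))

Computing term by term:
  Q(1)·log₂(Q(1)/P(1)) = (5/24)·log₂((5/24)/(5/8)) = -0.33020
  Q(2)·log₂(Q(2)/P(2)) = (1/24)·log₂((1/24)/(7/24)) = -0.11697
  Q(3)·log₂(Q(3)/P(3)) = (3/4)·log₂((3/4)/(1/12)) = 2.37744

D_KL(Q||P) = -0.33020 - 0.11697 + 2.37744 = 1.93027 ≈ 1.9303 bits

These are NOT equal (difference: 0.3850 bits). KL divergence is asymmetric: D_KL(P||Q) ≠ D_KL(Q||P) in general.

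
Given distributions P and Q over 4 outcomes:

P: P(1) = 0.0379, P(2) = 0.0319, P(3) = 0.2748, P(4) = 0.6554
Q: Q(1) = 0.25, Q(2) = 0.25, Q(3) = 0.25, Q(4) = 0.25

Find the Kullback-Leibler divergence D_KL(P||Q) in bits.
0.7509 bits

D_KL(P||Q) = Σ P(x) log₂(P(x)/Q(x))

Computing term by term:
  P(1)·log₂(P(1)/Q(1)) = 0.0379·log₂(0.0379/0.25) = -0.10315
  P(2)·log₂(P(2)/Q(2)) = 0.0319·log₂(0.0319/0.25) = -0.09475
  P(3)·log₂(P(3)/Q(3)) = 0.2748·log₂(0.2748/0.25) = 0.03750
  P(4)·log₂(P(4)/Q(4)) = 0.6554·log₂(0.6554/0.25) = 0.91130

D_KL(P||Q) = -0.10315 - 0.09475 + 0.03750 + 0.91130 = 0.75090 ≈ 0.7509 bits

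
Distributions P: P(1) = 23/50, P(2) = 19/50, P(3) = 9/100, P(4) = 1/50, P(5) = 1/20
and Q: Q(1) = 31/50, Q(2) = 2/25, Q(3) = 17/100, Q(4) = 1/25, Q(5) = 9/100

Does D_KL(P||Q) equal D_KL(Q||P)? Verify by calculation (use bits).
D_KL(P||Q) = 0.5111 bits, D_KL(Q||P) = 0.3595 bits. No — D_KL(P||Q) ≠ D_KL(Q||P) for this pair.

D_KL(P||Q) = Σ P(x) log₂(P(x)/Q(x))

Computing term by term:
  P(1)·log₂(P(1)/Q(1)) = (23/50)·log₂((23/50)/(31/50)) = -0.19809
  P(2)·log₂(P(2)/Q(2)) = (19/50)·log₂((19/50)/(2/25)) = 0.85421
  P(3)·log₂(P(3)/Q(3)) = (9/100)·log₂((9/100)/(17/100)) = -0.08258
  P(4)·log₂(P(4)/Q(4)) = (1/50)·log₂((1/50)/(1/25)) = -0.02000
  P(5)·log₂(P(5)/Q(5)) = (1/20)·log₂((1/20)/(9/100)) = -0.04240

D_KL(P||Q) = -0.19809 + 0.85421 - 0.08258 - 0.02000 - 0.04240 = 0.51114 ≈ 0.5111 bits

D_KL(Q||P) = Σ Q(x) log₂(Q(x)/P(x))

Computing term by term:
  Q(1)·log₂(Q(1)/P(1)) = (31/50)·log₂((31/50)/(23/50)) = 0.26699
  Q(2)·log₂(Q(2)/P(2)) = (2/25)·log₂((2/25)/(19/50)) = -0.17983
  Q(3)·log₂(Q(3)/P(3)) = (17/100)·log₂((17/100)/(9/100)) = 0.15598
  Q(4)·log₂(Q(4)/P(4)) = (1/25)·log₂((1/25)/(1/50)) = 0.04000
  Q(5)·log₂(Q(5)/P(5)) = (9/100)·log₂((9/100)/(1/20)) = 0.07632

D_KL(Q||P) = 0.26699 - 0.17983 + 0.15598 + 0.04000 + 0.07632 = 0.35946 ≈ 0.3595 bits

These are NOT equal (difference: 0.1516 bits). KL divergence is asymmetric: D_KL(P||Q) ≠ D_KL(Q||P) in general.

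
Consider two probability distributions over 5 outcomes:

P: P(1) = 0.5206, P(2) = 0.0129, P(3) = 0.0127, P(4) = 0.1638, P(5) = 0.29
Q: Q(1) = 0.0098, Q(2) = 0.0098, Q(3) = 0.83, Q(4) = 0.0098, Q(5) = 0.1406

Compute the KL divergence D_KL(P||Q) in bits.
3.8806 bits

D_KL(P||Q) = Σ P(x) log₂(P(x)/Q(x))

Computing term by term:
  P(1)·log₂(P(1)/Q(1)) = 0.5206·log₂(0.5206/0.0098) = 2.98369
  P(2)·log₂(P(2)/Q(2)) = 0.0129·log₂(0.0129/0.0098) = 0.00512
  P(3)·log₂(P(3)/Q(3)) = 0.0127·log₂(0.0127/0.83) = -0.07658
  P(4)·log₂(P(4)/Q(4)) = 0.1638·log₂(0.1638/0.0098) = 0.66552
  P(5)·log₂(P(5)/Q(5)) = 0.29·log₂(0.29/0.1406) = 0.30289

D_KL(P||Q) = 2.98369 + 0.00512 - 0.07658 + 0.66552 + 0.30289 = 3.88064 ≈ 3.8806 bits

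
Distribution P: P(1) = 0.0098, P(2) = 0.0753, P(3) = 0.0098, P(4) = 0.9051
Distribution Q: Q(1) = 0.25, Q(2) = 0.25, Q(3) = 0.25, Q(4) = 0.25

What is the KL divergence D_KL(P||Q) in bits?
1.4580 bits

D_KL(P||Q) = Σ P(x) log₂(P(x)/Q(x))

Computing term by term:
  P(1)·log₂(P(1)/Q(1)) = 0.0098·log₂(0.0098/0.25) = -0.04580
  P(2)·log₂(P(2)/Q(2)) = 0.0753·log₂(0.0753/0.25) = -0.13036
  P(3)·log₂(P(3)/Q(3)) = 0.0098·log₂(0.0098/0.25) = -0.04580
  P(4)·log₂(P(4)/Q(4)) = 0.9051·log₂(0.9051/0.25) = 1.68000

D_KL(P||Q) = -0.04580 - 0.13036 - 0.04580 + 1.68000 = 1.45804 ≈ 1.4580 bits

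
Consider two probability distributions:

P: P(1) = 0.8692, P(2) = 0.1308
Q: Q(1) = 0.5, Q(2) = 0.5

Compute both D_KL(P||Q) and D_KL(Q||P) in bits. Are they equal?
D_KL(P||Q) = 0.4404 bits, D_KL(Q||P) = 0.5684 bits. No, they are not equal.

D_KL(P||Q) = Σ P(x) log₂(P(x)/Q(x))

Computing term by term:
  P(1)·log₂(P(1)/Q(1)) = 0.8692·log₂(0.8692/0.5) = 0.69341
  P(2)·log₂(P(2)/Q(2)) = 0.1308·log₂(0.1308/0.5) = -0.25304

D_KL(P||Q) = 0.69341 - 0.25304 = 0.44037 ≈ 0.4404 bits

D_KL(Q||P) = Σ Q(x) log₂(Q(x)/P(x))

Computing term by term:
  Q(1)·log₂(Q(1)/P(1)) = 0.5·log₂(0.5/0.8692) = -0.39888
  Q(2)·log₂(Q(2)/P(2)) = 0.5·log₂(0.5/0.1308) = 0.96728

D_KL(Q||P) = -0.39888 + 0.96728 = 0.56840 ≈ 0.5684 bits

These are NOT equal (difference: 0.1280 bits). KL divergence is asymmetric: D_KL(P||Q) ≠ D_KL(Q||P) in general.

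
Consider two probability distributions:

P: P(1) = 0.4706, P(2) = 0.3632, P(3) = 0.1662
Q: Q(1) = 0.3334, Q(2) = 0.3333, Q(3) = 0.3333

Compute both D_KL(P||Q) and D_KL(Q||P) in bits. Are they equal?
D_KL(P||Q) = 0.1122 bits, D_KL(Q||P) = 0.1275 bits. No, they are not equal.

D_KL(P||Q) = Σ P(x) log₂(P(x)/Q(x))

Computing term by term:
  P(1)·log₂(P(1)/Q(1)) = 0.4706·log₂(0.4706/0.3334) = 0.23400
  P(2)·log₂(P(2)/Q(2)) = 0.3632·log₂(0.3632/0.3333) = 0.04502
  P(3)·log₂(P(3)/Q(3)) = 0.1662·log₂(0.1662/0.3333) = -0.16685

D_KL(P||Q) = 0.23400 + 0.04502 - 0.16685 = 0.11217 ≈ 0.1122 bits

D_KL(Q||P) = Σ Q(x) log₂(Q(x)/P(x))

Computing term by term:
  Q(1)·log₂(Q(1)/P(1)) = 0.3334·log₂(0.3334/0.4706) = -0.16578
  Q(2)·log₂(Q(2)/P(2)) = 0.3333·log₂(0.3333/0.3632) = -0.04131
  Q(3)·log₂(Q(3)/P(3)) = 0.3333·log₂(0.3333/0.1662) = 0.33460

D_KL(Q||P) = -0.16578 - 0.04131 + 0.33460 = 0.12751 ≈ 0.1275 bits

These are NOT equal (difference: 0.0153 bits). KL divergence is asymmetric: D_KL(P||Q) ≠ D_KL(Q||P) in general.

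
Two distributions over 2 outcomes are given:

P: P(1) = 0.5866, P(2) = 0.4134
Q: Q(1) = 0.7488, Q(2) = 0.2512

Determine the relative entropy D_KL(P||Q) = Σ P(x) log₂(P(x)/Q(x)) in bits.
0.0905 bits

D_KL(P||Q) = Σ P(x) log₂(P(x)/Q(x))

Computing term by term:
  P(1)·log₂(P(1)/Q(1)) = 0.5866·log₂(0.5866/0.7488) = -0.20660
  P(2)·log₂(P(2)/Q(2)) = 0.4134·log₂(0.4134/0.2512) = 0.29711

D_KL(P||Q) = -0.20660 + 0.29711 = 0.09051 ≈ 0.0905 bits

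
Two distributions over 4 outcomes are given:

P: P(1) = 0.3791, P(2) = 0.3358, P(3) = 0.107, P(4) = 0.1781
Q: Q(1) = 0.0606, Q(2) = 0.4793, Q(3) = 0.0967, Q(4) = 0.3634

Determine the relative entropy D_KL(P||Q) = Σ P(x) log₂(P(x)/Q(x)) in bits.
0.6628 bits

D_KL(P||Q) = Σ P(x) log₂(P(x)/Q(x))

Computing term by term:
  P(1)·log₂(P(1)/Q(1)) = 0.3791·log₂(0.3791/0.0606) = 1.00279
  P(2)·log₂(P(2)/Q(2)) = 0.3358·log₂(0.3358/0.4793) = -0.17238
  P(3)·log₂(P(3)/Q(3)) = 0.107·log₂(0.107/0.0967) = 0.01562
  P(4)·log₂(P(4)/Q(4)) = 0.1781·log₂(0.1781/0.3634) = -0.18324

D_KL(P||Q) = 1.00279 - 0.17238 + 0.01562 - 0.18324 = 0.66279 ≈ 0.6628 bits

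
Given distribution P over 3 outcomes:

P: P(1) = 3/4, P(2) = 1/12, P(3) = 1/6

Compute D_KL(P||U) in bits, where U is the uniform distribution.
0.5441 bits

U(i) = 1/3 for all i

D_KL(P||U) = Σ P(x) log₂(P(x) / (1/3))
           = Σ P(x) log₂(P(x)) + log₂(3)
           = log₂(3) - H(P)

H(P) = -Σ P(x) log₂(P(x)):
  -P(1)·log₂(P(1)) = -(3/4)·log₂(3/4) = 0.31128
  -P(2)·log₂(P(2)) = -(1/12)·log₂(1/12) = 0.29875
  -P(3)·log₂(P(3)) = -(1/6)·log₂(1/6) = 0.43083
H(P) = 0.31128 + 0.29875 + 0.43083 = 1.04086 bits

log₂(3) = 1.58496 bits

D_KL(P||U) = 1.58496 - 1.04086 = 0.54410 ≈ 0.5441 bits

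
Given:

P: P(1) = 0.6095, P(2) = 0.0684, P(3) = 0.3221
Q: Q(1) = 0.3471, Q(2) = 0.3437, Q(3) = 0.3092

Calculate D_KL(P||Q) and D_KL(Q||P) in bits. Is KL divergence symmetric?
D_KL(P||Q) = 0.3548 bits, D_KL(Q||P) = 0.5003 bits. No, KL divergence is not symmetric.

D_KL(P||Q) = Σ P(x) log₂(P(x)/Q(x))

Computing term by term:
  P(1)·log₂(P(1)/Q(1)) = 0.6095·log₂(0.6095/0.3471) = 0.49508
  P(2)·log₂(P(2)/Q(2)) = 0.0684·log₂(0.0684/0.3437) = -0.15931
  P(3)·log₂(P(3)/Q(3)) = 0.3221·log₂(0.3221/0.3092) = 0.01899

D_KL(P||Q) = 0.49508 - 0.15931 + 0.01899 = 0.35476 ≈ 0.3548 bits

D_KL(Q||P) = Σ Q(x) log₂(Q(x)/P(x))

Computing term by term:
  Q(1)·log₂(Q(1)/P(1)) = 0.3471·log₂(0.3471/0.6095) = -0.28194
  Q(2)·log₂(Q(2)/P(2)) = 0.3437·log₂(0.3437/0.0684) = 0.80051
  Q(3)·log₂(Q(3)/P(3)) = 0.3092·log₂(0.3092/0.3221) = -0.01823

D_KL(Q||P) = -0.28194 + 0.80051 - 0.01823 = 0.50034 ≈ 0.5003 bits

These are NOT equal (difference: 0.1455 bits). KL divergence is asymmetric: D_KL(P||Q) ≠ D_KL(Q||P) in general.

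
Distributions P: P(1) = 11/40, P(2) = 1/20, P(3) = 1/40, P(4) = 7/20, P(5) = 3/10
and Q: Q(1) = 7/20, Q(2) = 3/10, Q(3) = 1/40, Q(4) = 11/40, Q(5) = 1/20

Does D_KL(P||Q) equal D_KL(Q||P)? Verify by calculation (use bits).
D_KL(P||Q) = 0.6723 bits, D_KL(Q||P) = 0.6723 bits. Yes — for this pair D_KL(P||Q) = D_KL(Q||P).

D_KL(P||Q) = Σ P(x) log₂(P(x)/Q(x))

Computing term by term:
  P(1)·log₂(P(1)/Q(1)) = (11/40)·log₂((11/40)/(7/20)) = -0.09568
  P(2)·log₂(P(2)/Q(2)) = (1/20)·log₂((1/20)/(3/10)) = -0.12925
  P(3)·log₂(P(3)/Q(3)) = (1/40)·log₂((1/40)/(1/40)) = 0.00000
  P(4)·log₂(P(4)/Q(4)) = (7/20)·log₂((7/20)/(11/40)) = 0.12177
  P(5)·log₂(P(5)/Q(5)) = (3/10)·log₂((3/10)/(1/20)) = 0.77549

D_KL(P||Q) = -0.09568 - 0.12925 + 0.00000 + 0.12177 + 0.77549 = 0.67233 ≈ 0.6723 bits

D_KL(Q||P) = Σ Q(x) log₂(Q(x)/P(x))

Computing term by term:
  Q(1)·log₂(Q(1)/P(1)) = (7/20)·log₂((7/20)/(11/40)) = 0.12177
  Q(2)·log₂(Q(2)/P(2)) = (3/10)·log₂((3/10)/(1/20)) = 0.77549
  Q(3)·log₂(Q(3)/P(3)) = (1/40)·log₂((1/40)/(1/40)) = 0.00000
  Q(4)·log₂(Q(4)/P(4)) = (11/40)·log₂((11/40)/(7/20)) = -0.09568
  Q(5)·log₂(Q(5)/P(5)) = (1/20)·log₂((1/20)/(3/10)) = -0.12925

D_KL(Q||P) = 0.12177 + 0.77549 + 0.00000 - 0.09568 - 0.12925 = 0.67233 ≈ 0.6723 bits

These ARE equal here. Q is P with outcomes relabeled (Q(1) = P(4), Q(2) = P(5), Q(4) = P(1), Q(5) = P(2)) by a relabeling that is its own inverse, so the two sums contain exactly the same terms in a different order. This is a special case — KL divergence is not symmetric in general: D_KL(P||Q) ≠ D_KL(Q||P) for most P, Q.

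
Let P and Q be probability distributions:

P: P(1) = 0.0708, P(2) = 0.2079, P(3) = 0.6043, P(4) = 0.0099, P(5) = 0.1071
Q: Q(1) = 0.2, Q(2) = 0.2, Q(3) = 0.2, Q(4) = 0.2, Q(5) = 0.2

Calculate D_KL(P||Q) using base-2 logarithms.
0.7301 bits

D_KL(P||Q) = Σ P(x) log₂(P(x)/Q(x))

Computing term by term:
  P(1)·log₂(P(1)/Q(1)) = 0.0708·log₂(0.0708/0.2) = -0.10607
  P(2)·log₂(P(2)/Q(2)) = 0.2079·log₂(0.2079/0.2) = 0.01162
  P(3)·log₂(P(3)/Q(3)) = 0.6043·log₂(0.6043/0.2) = 0.96402
  P(4)·log₂(P(4)/Q(4)) = 0.0099·log₂(0.0099/0.2) = -0.04293
  P(5)·log₂(P(5)/Q(5)) = 0.1071·log₂(0.1071/0.2) = -0.09650

D_KL(P||Q) = -0.10607 + 0.01162 + 0.96402 - 0.04293 - 0.09650 = 0.73014 ≈ 0.7301 bits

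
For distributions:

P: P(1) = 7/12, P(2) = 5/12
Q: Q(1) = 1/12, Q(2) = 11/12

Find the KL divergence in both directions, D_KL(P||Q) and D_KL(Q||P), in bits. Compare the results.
D_KL(P||Q) = 1.1637 bits, D_KL(Q||P) = 0.8088 bits. D_KL(P||Q) is larger than D_KL(Q||P) by 0.3549 bits; the two directions differ.

D_KL(P||Q) = Σ P(x) log₂(P(x)/Q(x))

Computing term by term:
  P(1)·log₂(P(1)/Q(1)) = (7/12)·log₂((7/12)/(1/12)) = 1.63762
  P(2)·log₂(P(2)/Q(2)) = (5/12)·log₂((5/12)/(11/12)) = -0.47396

D_KL(P||Q) = 1.63762 - 0.47396 = 1.16366 ≈ 1.1637 bits

D_KL(Q||P) = Σ Q(x) log₂(Q(x)/P(x))

Computing term by term:
  Q(1)·log₂(Q(1)/P(1)) = (1/12)·log₂((1/12)/(7/12)) = -0.23395
  Q(2)·log₂(Q(2)/P(2)) = (11/12)·log₂((11/12)/(5/12)) = 1.04271

D_KL(Q||P) = -0.23395 + 1.04271 = 0.80876 ≈ 0.8088 bits

These are NOT equal (difference: 0.3549 bits). KL divergence is asymmetric: D_KL(P||Q) ≠ D_KL(Q||P) in general.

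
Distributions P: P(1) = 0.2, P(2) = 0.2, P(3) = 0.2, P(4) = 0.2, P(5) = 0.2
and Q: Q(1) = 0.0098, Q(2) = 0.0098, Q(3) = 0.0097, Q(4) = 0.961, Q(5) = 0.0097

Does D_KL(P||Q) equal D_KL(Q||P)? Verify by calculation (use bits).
D_KL(P||Q) = 3.0339 bits, D_KL(Q||P) = 2.0062 bits. No — D_KL(P||Q) ≠ D_KL(Q||P) for this pair.

D_KL(P||Q) = Σ P(x) log₂(P(x)/Q(x))

Computing term by term:
  P(1)·log₂(P(1)/Q(1)) = 0.2·log₂(0.2/0.0098) = 0.87021
  P(2)·log₂(P(2)/Q(2)) = 0.2·log₂(0.2/0.0098) = 0.87021
  P(3)·log₂(P(3)/Q(3)) = 0.2·log₂(0.2/0.0097) = 0.87317
  P(4)·log₂(P(4)/Q(4)) = 0.2·log₂(0.2/0.961) = -0.45291
  P(5)·log₂(P(5)/Q(5)) = 0.2·log₂(0.2/0.0097) = 0.87317

D_KL(P||Q) = 0.87021 + 0.87021 + 0.87317 - 0.45291 + 0.87317 = 3.03385 ≈ 3.0339 bits

D_KL(Q||P) = Σ Q(x) log₂(Q(x)/P(x))

Computing term by term:
  Q(1)·log₂(Q(1)/P(1)) = 0.0098·log₂(0.0098/0.2) = -0.04264
  Q(2)·log₂(Q(2)/P(2)) = 0.0098·log₂(0.0098/0.2) = -0.04264
  Q(3)·log₂(Q(3)/P(3)) = 0.0097·log₂(0.0097/0.2) = -0.04235
  Q(4)·log₂(Q(4)/P(4)) = 0.961·log₂(0.961/0.2) = 2.17622
  Q(5)·log₂(Q(5)/P(5)) = 0.0097·log₂(0.0097/0.2) = -0.04235

D_KL(Q||P) = -0.04264 - 0.04264 - 0.04235 + 2.17622 - 0.04235 = 2.00624 ≈ 2.0062 bits

These are NOT equal (difference: 1.0277 bits). KL divergence is asymmetric: D_KL(P||Q) ≠ D_KL(Q||P) in general.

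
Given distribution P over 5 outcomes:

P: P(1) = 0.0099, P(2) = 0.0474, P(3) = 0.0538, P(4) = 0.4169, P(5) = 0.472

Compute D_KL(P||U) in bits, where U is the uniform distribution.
0.7832 bits

U(i) = 1/5 for all i

D_KL(P||U) = Σ P(x) log₂(P(x) / (1/5))
           = Σ P(x) log₂(P(x)) + log₂(5)
           = log₂(5) - H(P)

H(P) = -Σ P(x) log₂(P(x)):
  -P(1)·log₂(P(1)) = -(0.0099)·log₂(0.0099) = 0.06592
  -P(2)·log₂(P(2)) = -(0.0474)·log₂(0.0474) = 0.20851
  -P(3)·log₂(P(3)) = -(0.0538)·log₂(0.0538) = 0.22683
  -P(4)·log₂(P(4)) = -(0.4169)·log₂(0.4169) = 0.52622
  -P(5)·log₂(P(5)) = -(0.472)·log₂(0.472) = 0.51124
H(P) = 0.06592 + 0.20851 + 0.22683 + 0.52622 + 0.51124 = 1.53872 bits

log₂(5) = 2.32193 bits

D_KL(P||U) = 2.32193 - 1.53872 = 0.78321 ≈ 0.7832 bits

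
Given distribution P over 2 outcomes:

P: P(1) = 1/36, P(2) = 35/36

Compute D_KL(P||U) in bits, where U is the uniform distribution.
0.8169 bits

U(i) = 1/2 for all i

D_KL(P||U) = Σ P(x) log₂(P(x) / (1/2))
           = Σ P(x) log₂(P(x)) + log₂(2)
           = log₂(2) - H(P)

H(P) = -Σ P(x) log₂(P(x)):
  -P(1)·log₂(P(1)) = -(1/36)·log₂(1/36) = 0.14361
  -P(2)·log₂(P(2)) = -(35/36)·log₂(35/36) = 0.03951
H(P) = 0.14361 + 0.03951 = 0.18312 bits

log₂(2) = 1.00000 bits

D_KL(P||U) = 1.00000 - 0.18312 = 0.81688 ≈ 0.8169 bits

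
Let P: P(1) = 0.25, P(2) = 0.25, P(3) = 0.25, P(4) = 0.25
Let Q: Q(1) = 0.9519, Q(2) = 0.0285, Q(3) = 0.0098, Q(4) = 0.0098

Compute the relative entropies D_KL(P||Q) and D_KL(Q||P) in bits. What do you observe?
D_KL(P||Q) = 2.6375 bits, D_KL(Q||P) = 1.6552 bits. The two directions give different values (D_KL(P||Q) exceeds D_KL(Q||P) by 0.9823 bits): KL divergence is asymmetric.

D_KL(P||Q) = Σ P(x) log₂(P(x)/Q(x))

Computing term by term:
  P(1)·log₂(P(1)/Q(1)) = 0.25·log₂(0.25/0.9519) = -0.48222
  P(2)·log₂(P(2)/Q(2)) = 0.25·log₂(0.25/0.0285) = 0.78322
  P(3)·log₂(P(3)/Q(3)) = 0.25·log₂(0.25/0.0098) = 1.16825
  P(4)·log₂(P(4)/Q(4)) = 0.25·log₂(0.25/0.0098) = 1.16825

D_KL(P||Q) = -0.48222 + 0.78322 + 1.16825 + 1.16825 = 2.63750 ≈ 2.6375 bits

D_KL(Q||P) = Σ Q(x) log₂(Q(x)/P(x))

Computing term by term:
  Q(1)·log₂(Q(1)/P(1)) = 0.9519·log₂(0.9519/0.25) = 1.83610
  Q(2)·log₂(Q(2)/P(2)) = 0.0285·log₂(0.0285/0.25) = -0.08929
  Q(3)·log₂(Q(3)/P(3)) = 0.0098·log₂(0.0098/0.25) = -0.04580
  Q(4)·log₂(Q(4)/P(4)) = 0.0098·log₂(0.0098/0.25) = -0.04580

D_KL(Q||P) = 1.83610 - 0.08929 - 0.04580 - 0.04580 = 1.65521 ≈ 1.6552 bits

These are NOT equal (difference: 0.9823 bits). KL divergence is asymmetric: D_KL(P||Q) ≠ D_KL(Q||P) in general.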